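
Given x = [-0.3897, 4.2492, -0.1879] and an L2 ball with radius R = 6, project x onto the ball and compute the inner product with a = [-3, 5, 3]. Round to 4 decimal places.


Step 1: Compute ||x|| (intermediates to 6 decimals).
||x|| = sqrt((-0.3897)^2 + 4.2492^2 + (-0.1879)^2) = 4.271168
Step 2: Project.
Since ||x|| <= R, proj = x (no scaling needed).
proj(x) = [-0.3897, 4.2492, -0.1879]
Step 3: Dot product.
a^T * proj(x) = -3*(-0.3897) + 5*4.2492 + 3*(-0.1879) = 21.8514


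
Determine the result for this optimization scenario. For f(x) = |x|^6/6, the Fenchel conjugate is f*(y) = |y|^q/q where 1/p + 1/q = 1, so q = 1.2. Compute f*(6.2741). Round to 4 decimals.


The conjugate exponent q satisfies 1/p + 1/q = 1.
p = 6, so q = 6/(6 - 1) = 1.2
|y|^q = 6.2741^1.2 = 9.0586
f*(6.2741) = 9.0586 / 1.2 = 7.5488


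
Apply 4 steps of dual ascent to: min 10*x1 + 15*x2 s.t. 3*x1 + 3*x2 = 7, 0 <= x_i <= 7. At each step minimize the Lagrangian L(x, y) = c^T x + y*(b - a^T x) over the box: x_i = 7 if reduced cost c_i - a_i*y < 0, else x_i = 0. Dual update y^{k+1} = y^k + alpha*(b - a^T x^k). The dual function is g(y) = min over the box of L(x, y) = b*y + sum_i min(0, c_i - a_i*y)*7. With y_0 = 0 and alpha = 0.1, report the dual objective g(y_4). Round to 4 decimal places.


Dual ascent for LP: min 10*x1 + 15*x2, 3*x1 + 3*x2 = 7, 0 <= x_i <= 7
Step 1: y^k = 0.0, reduced costs: (10.0, 15.0)
  x^k = (0.0, 0.0), subgradient = b - a^T x = 7.0
  y^{k+1} = 0.0 + 0.1*7.0 = 0.7
Step 2: y^k = 0.7, reduced costs: (7.9, 12.9)
  x^k = (0.0, 0.0), subgradient = b - a^T x = 7.0
  y^{k+1} = 0.7 + 0.1*7.0 = 1.4
Step 3: y^k = 1.4, reduced costs: (5.8, 10.8)
  x^k = (0.0, 0.0), subgradient = b - a^T x = 7.0
  y^{k+1} = 1.4 + 0.1*7.0 = 2.1
Step 4: y^k = 2.1, reduced costs: (3.7, 8.7)
  x^k = (0.0, 0.0), subgradient = b - a^T x = 7.0
  y^{k+1} = 2.1 + 0.1*7.0 = 2.8
Dual objective at y_4 = 2.8: reduced costs (1.6, 6.6), box minimizer x = (0.0, 0.0)
g(y_4) = b*y + (c1 - a1*y)*x1 + (c2 - a2*y)*x2 = 7*2.8 + 1.6*0.0 + 6.6*0.0 = 19.6 + 0.0 + 0.0 = 19.6


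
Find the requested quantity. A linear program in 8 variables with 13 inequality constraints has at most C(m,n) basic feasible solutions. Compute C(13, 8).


Each vertex corresponds to some choice of n active constraints out of m, so the number of vertices is at most C(m, n) = m! / (n!(m-n)!).
m = 13, n = 8
Numerator: 13 * 12 * 11 * 10 * 9 * 8 * 7 * 6
Denominator: 8! = 40320
C(13, 8) = 1287


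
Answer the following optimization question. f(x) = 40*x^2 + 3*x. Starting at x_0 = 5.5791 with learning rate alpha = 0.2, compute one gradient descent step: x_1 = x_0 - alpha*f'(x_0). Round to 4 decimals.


We compute the gradient at x_0 and apply the update.
f'(x) = 80*x + 3
f'(5.5791) = 80*5.5791 + 3 = 449.328
x_1 = 5.5791 - 0.2*449.328 = -84.2865


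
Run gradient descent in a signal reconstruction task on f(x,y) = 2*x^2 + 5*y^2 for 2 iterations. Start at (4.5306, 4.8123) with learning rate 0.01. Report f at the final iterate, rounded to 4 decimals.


Gradient descent on f(x,y) = 2*x^2 + 5*y^2.
Starting point: (4.5306, 4.8123), alpha = 0.01
Step 1: grad_x = 2*2*4.5306 = 18.1224, grad_y = 2*5*4.8123 = 48.123
  x_1 = 4.5306 - 0.01*18.1224 = 4.3494
  y_1 = 4.8123 - 0.01*48.123 = 4.3311
Step 2: grad_x = 2*2*4.3494 = 17.3975, grad_y = 2*5*4.3311 = 43.3107
  x_2 = 4.3494 - 0.01*17.3975 = 4.1754
  y_2 = 4.3311 - 0.01*43.3107 = 3.898
f(4.1754, 3.898) = 2*4.1754^2 + 5*3.898^2 = 110.8385


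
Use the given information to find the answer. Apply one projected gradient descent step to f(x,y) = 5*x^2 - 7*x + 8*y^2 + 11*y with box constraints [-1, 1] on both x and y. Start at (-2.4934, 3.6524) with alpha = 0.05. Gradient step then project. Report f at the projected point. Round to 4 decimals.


Step 1: Compute gradient at (-2.4934, 3.6524).
grad_x = 2*5*-2.4934 - 7 = -31.934
grad_y = 2*8*3.6524 + 11 = 69.4384
Step 2: Gradient step.
x_raw = -2.4934 - 0.05*-31.934 = -0.8967
y_raw = 3.6524 - 0.05*69.4384 = 0.1805
Step 3: Project onto [-1, 1].
x_proj = clip(-0.8967) = -0.8967
y_proj = clip(0.1805) = 0.1805
Step 4: Evaluate f.
f(-0.8967, 0.1805) = 12.5431


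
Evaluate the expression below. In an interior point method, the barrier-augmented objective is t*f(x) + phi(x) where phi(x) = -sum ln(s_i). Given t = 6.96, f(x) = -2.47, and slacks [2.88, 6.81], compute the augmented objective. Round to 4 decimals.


Step 1: Compute log-barrier.
ln values: [1.0578, 1.9184]
phi = -(1.0578 + 1.9184) = -2.9762
Step 2: Compute augmented objective.
t*f(x) = 6.96*-2.47 = -17.1912
Total = -17.1912 - 2.9762 = -20.1674


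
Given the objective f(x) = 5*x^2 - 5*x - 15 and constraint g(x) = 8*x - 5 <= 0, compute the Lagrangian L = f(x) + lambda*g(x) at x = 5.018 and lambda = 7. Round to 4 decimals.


Step 1: Evaluate f(x).
f(5.018) = 5*5.018^2 - 5*5.018 - 15 = 85.8116
Step 2: Evaluate g(x).
g(5.018) = 8*5.018 - 5 = 35.144
Step 3: Compute Lagrangian.
L = 85.8116 + 7*35.144 = 331.8196


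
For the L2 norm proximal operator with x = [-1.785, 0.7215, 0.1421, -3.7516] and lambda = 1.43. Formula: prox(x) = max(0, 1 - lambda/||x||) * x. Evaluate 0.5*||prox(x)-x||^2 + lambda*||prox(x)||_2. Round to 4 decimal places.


Step 1: Compute ||x||.
||x|| = 4.2192
Step 2: Compute scaling factor.
scale = max(0, 1 - 1.43/4.2192) = 0.6611
Step 3: prox(x) = [-1.18, 0.477, 0.0939, -2.4801]
||prox(x)|| = 2.7892
Step 4: Proximal objective.
0.5*||prox-x||^2 = 1.0225
lambda*||prox|| = 3.9886
Total = 5.011


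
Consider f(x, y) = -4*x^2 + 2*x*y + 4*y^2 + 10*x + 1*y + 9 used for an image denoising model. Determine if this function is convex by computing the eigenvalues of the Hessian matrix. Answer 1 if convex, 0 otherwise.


The Hessian of f(x,y) = -4*x^2 + 2*x*y + 4*y^2 + 10*x + 1*y + 9 is:
H = [[-8, 2], [2, 8]]
Trace = -8 + 8 = 0
Determinant = -8*8 - (2)^2 = -68
Discriminant = (0)^2 - 4*-68 = 272.0
Eigenvalues: lambda_1 = -8.2462, lambda_2 = 8.2462
The function is not convex.

0


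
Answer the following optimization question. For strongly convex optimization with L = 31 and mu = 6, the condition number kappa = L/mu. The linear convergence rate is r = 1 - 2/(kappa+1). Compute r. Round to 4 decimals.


Step 1: Compute the condition number.
kappa = L/mu = 31/6 = 5.1667
Step 2: Compute the convergence rate.
r = 1 - 2/(kappa + 1) = 1 - 2*mu/(L + mu) = (L - mu)/(L + mu) = 25/37 = 0.6757


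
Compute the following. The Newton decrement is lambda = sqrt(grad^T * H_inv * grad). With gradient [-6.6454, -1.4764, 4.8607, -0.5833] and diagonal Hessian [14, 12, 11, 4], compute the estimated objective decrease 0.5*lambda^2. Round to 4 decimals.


Step 1: H is diagonal, so H^(-1) * g = [-0.4747, -0.123, 0.4419, -0.1458].
Step 2: g^T H^(-1) g = sum_i g_i^2 / H_ii
  = (-6.6454)^2/14 + (-1.4764)^2/12 + (4.8607)^2/11 + (-0.5833)^2/4
  = 3.1544 + 0.1816 + 2.1479 + 0.0851 = 5.5689
Step 3: Objective decrease = 0.5 * g^T H^(-1) g = 2.7845


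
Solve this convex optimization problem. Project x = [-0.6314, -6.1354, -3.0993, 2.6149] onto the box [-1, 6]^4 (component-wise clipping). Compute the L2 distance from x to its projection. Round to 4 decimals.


Project each component onto [-1, 6].
clip(-0.6314) = -0.6314, clip(-6.1354) = -1.0, clip(-3.0993) = -1.0, clip(2.6149) = 2.6149
Projection = [-0.6314, -1.0, -1.0, 2.6149]
Squared diffs: [0.0, 26.3723, 4.4071, 0.0]
Distance = sqrt(30.7794) = 5.5479


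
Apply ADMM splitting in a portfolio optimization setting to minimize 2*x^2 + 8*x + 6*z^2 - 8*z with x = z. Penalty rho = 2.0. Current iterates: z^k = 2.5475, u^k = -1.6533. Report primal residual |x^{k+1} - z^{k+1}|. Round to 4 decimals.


ADMM iteration with rho = 2.0, z^k = 2.5475, u^k = -1.6533
Step 1: x-update.
Minimize 2*x^2 + 8*x + (2.0/2)*(x - 2.5475 - 1.6533)^2
FOC: (2*2 + 2.0)*x = -8 + 2.0*(2.5475 + 1.6533)
x^{k+1} = 0.0669
Step 2: z-update.
Minimize 6*z^2 - 8*z + (2.0/2)*(0.0669 - z - 1.6533)^2
FOC: (2*6 + 2.0)*z = 8 + 2.0*(0.0669 - 1.6533)
z^{k+1} = 0.3448
Step 3: u-update.
u^{k+1} = -1.6533 + 0.0669 - 0.3448 = -1.9312
Step 4: Primal residual = |0.0669 - 0.3448| = 0.2779


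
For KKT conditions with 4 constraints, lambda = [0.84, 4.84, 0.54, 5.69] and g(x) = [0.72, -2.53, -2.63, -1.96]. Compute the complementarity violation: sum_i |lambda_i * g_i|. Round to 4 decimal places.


KKT complementary slackness check:
lambda_1 * g_1 = 0.84 * 0.72 = 0.6048
lambda_2 * g_2 = 4.84 * -2.53 = -12.2452
lambda_3 * g_3 = 0.54 * -2.63 = -1.4202
lambda_4 * g_4 = 5.69 * -1.96 = -11.1524
Total violation = 0.6048 + 12.2452 + 1.4202 + 11.1524 = 25.4226


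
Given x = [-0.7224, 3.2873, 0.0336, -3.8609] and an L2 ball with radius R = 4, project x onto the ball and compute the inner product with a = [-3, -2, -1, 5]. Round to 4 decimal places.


Step 1: Compute ||x|| (intermediates to 6 decimals).
||x|| = sqrt((-0.7224)^2 + 3.2873^2 + 0.0336^2 + (-3.8609)^2) = 5.122097
Step 2: Project.
Since ||x|| > R, scale = R/||x|| = 4/5.122097 = 0.78093, proj(x) = scale * x
proj(x) = [-0.564144, 2.567151, 0.026239, -3.015093]
Step 3: Dot product.
a^T * proj(x) = -3*(-0.564144) - 2*2.567151 - 1*0.026239 + 5*(-3.015093) = -18.5436


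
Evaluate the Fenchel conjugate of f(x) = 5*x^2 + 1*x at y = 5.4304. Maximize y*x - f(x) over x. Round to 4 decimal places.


f*(y) = sup_x {y*x - a*x^2 - b*x} = sup_x {(y-b)*x - a*x^2}
FOC: (y - b) - 2a*x = 0 => x* = (y - b)/(2a)
x* = (5.4304 - 1)/(2*5) = 0.443
f*(5.4304) = (y-b)^2/(4a) = (5.4304 - 1)^2/(4*5)
= 19.6284/20 = 0.9814


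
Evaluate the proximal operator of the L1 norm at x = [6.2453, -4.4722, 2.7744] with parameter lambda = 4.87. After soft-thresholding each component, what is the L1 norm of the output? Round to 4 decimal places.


Soft-thresholding with lambda = 4.87:
prox(6.2453) = sign(6.2453)*max(|6.2453| - 4.87, 0) = 1.3753
prox(-4.4722) = sign(-4.4722)*max(|-4.4722| - 4.87, 0) = 0.0
prox(2.7744) = sign(2.7744)*max(|2.7744| - 4.87, 0) = 0.0
prox(x) = [1.3753, 0.0, 0.0]
||prox(x)||_1 = 1.3753 + 0.0 + 0.0 = 1.3753


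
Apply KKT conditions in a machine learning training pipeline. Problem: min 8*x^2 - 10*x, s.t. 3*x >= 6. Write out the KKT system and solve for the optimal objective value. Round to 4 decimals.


Step 1: Try lambda = 0 (constraint inactive).
x_unc = 10/(2*8) = 0.625
Check: 3*0.625 = 1.875 < 6 -- violated!
Step 2: Constraint must be active: 3*x = 6
x* = 6/3 = 2.0
lambda = (2*8*2.0 - 10)/3 = 7.3333
Step 3: Compute optimal value.
f(x*) = 8*2.0^2 - 10*2.0 = 12.0


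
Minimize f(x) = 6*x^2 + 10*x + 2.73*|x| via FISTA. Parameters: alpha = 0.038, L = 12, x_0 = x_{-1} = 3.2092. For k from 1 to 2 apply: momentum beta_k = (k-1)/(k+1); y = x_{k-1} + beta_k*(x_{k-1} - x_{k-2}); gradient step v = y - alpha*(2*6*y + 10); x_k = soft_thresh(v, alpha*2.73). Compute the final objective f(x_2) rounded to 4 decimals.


FISTA on f(x) = 6*x^2 + 10*x + 2.73*|x|
L = 12, alpha = 0.038
Iteration 1: beta = 0.0, y = 3.2092 + 0.0*(3.2092 - 3.2092) = 3.2092
  grad(y) = 48.5104, v = y - alpha*grad = 1.3658
  prox(v) = soft_thresh(1.3658, 0.1037) = 1.2621
Iteration 2: beta = 0.3333, y = 1.2621 + 0.3333*(1.2621 - 3.2092) = 0.613
  grad(y) = 17.3562, v = y - alpha*grad = -0.0465
  prox(v) = soft_thresh(-0.0465, 0.1037) = 0.0
f(x_2) = 6*0.0^2 + 10*0.0 + 2.73*|0.0| = 0.0


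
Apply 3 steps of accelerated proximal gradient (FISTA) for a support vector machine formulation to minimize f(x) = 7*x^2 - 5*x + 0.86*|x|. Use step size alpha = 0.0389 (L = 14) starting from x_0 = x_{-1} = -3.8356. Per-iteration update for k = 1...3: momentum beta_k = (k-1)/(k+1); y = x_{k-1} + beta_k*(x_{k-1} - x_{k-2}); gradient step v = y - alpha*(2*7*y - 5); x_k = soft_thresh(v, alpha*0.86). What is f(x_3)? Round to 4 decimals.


FISTA on f(x) = 7*x^2 - 5*x + 0.86*|x|
L = 14, alpha = 0.0389
Iteration 1: beta = 0.0, y = -3.8356 + 0.0*(-3.8356 + 3.8356) = -3.8356
  grad(y) = -58.6984, v = y - alpha*grad = -1.5522
  prox(v) = soft_thresh(-1.5522, 0.0335) = -1.5188
Iteration 2: beta = 0.3333, y = -1.5188 + 0.3333*(-1.5188 + 3.8356) = -0.7465
  grad(y) = -15.4511, v = y - alpha*grad = -0.1455
  prox(v) = soft_thresh(-0.1455, 0.0335) = -0.112
Iteration 3: beta = 0.5, y = -0.112 + 0.5*(-0.112 + 1.5188) = 0.5914
  grad(y) = 3.2794, v = y - alpha*grad = 0.4638
  prox(v) = soft_thresh(0.4638, 0.0335) = 0.4304
f(x_3) = 7*0.4304^2 - 5*0.4304 + 0.86*|0.4304| = -0.4852


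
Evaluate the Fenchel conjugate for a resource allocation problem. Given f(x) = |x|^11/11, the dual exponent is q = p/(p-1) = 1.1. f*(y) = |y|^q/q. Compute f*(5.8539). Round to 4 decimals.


The conjugate exponent q satisfies 1/p + 1/q = 1.
p = 11, so q = 11/(11 - 1) = 1.1
|y|^q = 5.8539^1.1 = 6.9854
f*(5.8539) = 6.9854 / 1.1 = 6.3503


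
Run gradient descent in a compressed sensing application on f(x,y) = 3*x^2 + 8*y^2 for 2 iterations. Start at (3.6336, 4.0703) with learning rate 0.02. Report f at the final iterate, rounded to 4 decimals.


Gradient descent on f(x,y) = 3*x^2 + 8*y^2.
Starting point: (3.6336, 4.0703), alpha = 0.02
Step 1: grad_x = 2*3*3.6336 = 21.8016, grad_y = 2*8*4.0703 = 65.1248
  x_1 = 3.6336 - 0.02*21.8016 = 3.1976
  y_1 = 4.0703 - 0.02*65.1248 = 2.7678
Step 2: grad_x = 2*3*3.1976 = 19.1854, grad_y = 2*8*2.7678 = 44.2849
  x_2 = 3.1976 - 0.02*19.1854 = 2.8139
  y_2 = 2.7678 - 0.02*44.2849 = 1.8821
f(2.8139, 1.8821) = 3*2.8139^2 + 8*1.8821^2 = 52.092


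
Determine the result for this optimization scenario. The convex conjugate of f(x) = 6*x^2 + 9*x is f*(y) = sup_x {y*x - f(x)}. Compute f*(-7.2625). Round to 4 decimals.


f*(y) = sup_x {y*x - a*x^2 - b*x} = sup_x {(y-b)*x - a*x^2}
FOC: (y - b) - 2a*x = 0 => x* = (y - b)/(2a)
x* = (-7.2625 - 9)/(2*6) = -1.3552
f*(-7.2625) = (y-b)^2/(4a) = (-7.2625 - 9)^2/(4*6)
= 264.4689/24 = 11.0195


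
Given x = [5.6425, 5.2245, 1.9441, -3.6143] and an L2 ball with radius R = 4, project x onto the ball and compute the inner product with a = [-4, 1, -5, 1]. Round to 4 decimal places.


Step 1: Compute ||x|| (intermediates to 6 decimals).
||x|| = sqrt(5.6425^2 + 5.2245^2 + 1.9441^2 + (-3.6143)^2) = 8.716415
Step 2: Project.
Since ||x|| > R, scale = R/||x|| = 4/8.716415 = 0.458904, proj(x) = scale * x
proj(x) = [2.589366, 2.397544, 0.892155, -1.658617]
Step 3: Dot product.
a^T * proj(x) = -4*2.589366 + 1*2.397544 - 5*0.892155 + 1*(-1.658617) = -14.0793


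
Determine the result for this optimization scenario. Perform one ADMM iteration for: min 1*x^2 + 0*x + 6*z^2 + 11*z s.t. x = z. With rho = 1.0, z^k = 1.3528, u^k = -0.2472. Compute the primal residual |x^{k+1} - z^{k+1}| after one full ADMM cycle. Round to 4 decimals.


ADMM iteration with rho = 1.0, z^k = 1.3528, u^k = -0.2472
Step 1: x-update.
Minimize 1*x^2 + 0*x + (1.0/2)*(x - 1.3528 - 0.2472)^2
FOC: (2*1 + 1.0)*x = 0 + 1.0*(1.3528 + 0.2472)
x^{k+1} = 0.5333
Step 2: z-update.
Minimize 6*z^2 + 11*z + (1.0/2)*(0.5333 - z - 0.2472)^2
FOC: (2*6 + 1.0)*z = -11 + 1.0*(0.5333 - 0.2472)
z^{k+1} = -0.8241
Step 3: u-update.
u^{k+1} = -0.2472 + 0.5333 + 0.8241 = 1.1103
Step 4: Primal residual = |0.5333 + 0.8241| = 1.3575


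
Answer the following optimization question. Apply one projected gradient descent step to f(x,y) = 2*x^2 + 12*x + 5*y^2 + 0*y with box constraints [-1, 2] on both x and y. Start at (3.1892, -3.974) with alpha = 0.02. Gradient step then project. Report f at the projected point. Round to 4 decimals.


Step 1: Compute gradient at (3.1892, -3.974).
grad_x = 2*2*3.1892 + 12 = 24.7568
grad_y = 2*5*-3.974 + 0 = -39.74
Step 2: Gradient step.
x_raw = 3.1892 - 0.02*24.7568 = 2.6941
y_raw = -3.974 - 0.02*-39.74 = -3.1792
Step 3: Project onto [-1, 2].
x_proj = clip(2.6941) = 2.0
y_proj = clip(-3.1792) = -1.0
Step 4: Evaluate f.
f(2.0, -1.0) = 37.0


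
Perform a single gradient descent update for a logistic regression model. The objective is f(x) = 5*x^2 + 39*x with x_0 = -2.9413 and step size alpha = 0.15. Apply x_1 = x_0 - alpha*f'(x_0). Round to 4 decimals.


We compute the gradient at x_0 and apply the update.
f'(x) = 10*x + 39
f'(-2.9413) = 10*-2.9413 + 39 = 9.587
x_1 = -2.9413 - 0.15*9.587 = -4.3794


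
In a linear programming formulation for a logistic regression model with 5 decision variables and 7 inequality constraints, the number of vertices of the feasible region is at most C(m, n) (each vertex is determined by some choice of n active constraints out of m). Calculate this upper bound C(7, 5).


Each vertex corresponds to some choice of n active constraints out of m, so the number of vertices is at most C(m, n) = m! / (n!(m-n)!).
m = 7, n = 5
Numerator: 7 * 6 * 5 * 4 * 3
Denominator: 5! = 120
C(7, 5) = 21


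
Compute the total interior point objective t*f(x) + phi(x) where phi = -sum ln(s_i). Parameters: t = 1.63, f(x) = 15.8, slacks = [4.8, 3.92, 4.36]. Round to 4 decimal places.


Step 1: Compute log-barrier.
ln values: [1.5686, 1.3661, 1.4725]
phi = -(1.5686 + 1.3661 + 1.4725) = -4.4072
Step 2: Compute augmented objective.
t*f(x) = 1.63*15.8 = 25.754
Total = 25.754 - 4.4072 = 21.3468


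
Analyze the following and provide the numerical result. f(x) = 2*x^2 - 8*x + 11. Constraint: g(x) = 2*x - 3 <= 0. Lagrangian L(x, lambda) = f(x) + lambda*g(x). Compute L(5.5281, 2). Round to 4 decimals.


Step 1: Evaluate f(x).
f(5.5281) = 2*5.5281^2 - 8*5.5281 + 11 = 27.895
Step 2: Evaluate g(x).
g(5.5281) = 2*5.5281 - 3 = 8.0562
Step 3: Compute Lagrangian.
L = 27.895 + 2*8.0562 = 44.0074


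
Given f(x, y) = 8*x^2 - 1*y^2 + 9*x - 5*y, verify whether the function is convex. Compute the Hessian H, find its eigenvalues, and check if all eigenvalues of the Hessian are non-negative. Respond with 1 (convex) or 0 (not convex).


The Hessian of f(x,y) = 8*x^2 - 1*y^2 + 9*x - 5*y is:
H = [[16, 0], [0, -2]]
Trace = 16 - 2 = 14
Determinant = 16*-2 - (0)^2 = -32
Discriminant = (14)^2 - 4*-32 = 324.0
Eigenvalues: lambda_1 = -2.0, lambda_2 = 16.0
The function is not convex.

0


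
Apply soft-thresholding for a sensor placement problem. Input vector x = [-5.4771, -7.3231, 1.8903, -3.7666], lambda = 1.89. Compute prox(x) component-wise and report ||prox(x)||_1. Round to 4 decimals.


Soft-thresholding with lambda = 1.89:
prox(-5.4771) = sign(-5.4771)*max(|-5.4771| - 1.89, 0) = -3.5871
prox(-7.3231) = sign(-7.3231)*max(|-7.3231| - 1.89, 0) = -5.4331
prox(1.8903) = sign(1.8903)*max(|1.8903| - 1.89, 0) = 0.0003
prox(-3.7666) = sign(-3.7666)*max(|-3.7666| - 1.89, 0) = -1.8766
prox(x) = [-3.5871, -5.4331, 0.0003, -1.8766]
||prox(x)||_1 = 3.5871 + 5.4331 + 0.0003 + 1.8766 = 10.8971


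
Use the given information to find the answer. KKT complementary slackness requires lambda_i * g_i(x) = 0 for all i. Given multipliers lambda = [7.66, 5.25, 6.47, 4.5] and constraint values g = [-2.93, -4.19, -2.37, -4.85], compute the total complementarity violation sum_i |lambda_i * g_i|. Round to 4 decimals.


KKT complementary slackness check:
lambda_1 * g_1 = 7.66 * -2.93 = -22.4438
lambda_2 * g_2 = 5.25 * -4.19 = -21.9975
lambda_3 * g_3 = 6.47 * -2.37 = -15.3339
lambda_4 * g_4 = 4.5 * -4.85 = -21.825
Total violation = 22.4438 + 21.9975 + 15.3339 + 21.825 = 81.6002


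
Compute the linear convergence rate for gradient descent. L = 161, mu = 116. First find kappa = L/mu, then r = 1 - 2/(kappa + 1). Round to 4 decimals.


Step 1: Compute the condition number.
kappa = L/mu = 161/116 = 1.3879
Step 2: Compute the convergence rate.
r = 1 - 2/(kappa + 1) = 1 - 2*mu/(L + mu) = (L - mu)/(L + mu) = 45/277 = 0.1625


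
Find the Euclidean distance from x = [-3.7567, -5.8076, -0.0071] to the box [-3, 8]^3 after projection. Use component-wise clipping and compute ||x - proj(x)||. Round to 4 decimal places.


Project each component onto [-3, 8].
clip(-3.7567) = -3.0, clip(-5.8076) = -3.0, clip(-0.0071) = -0.0071
Projection = [-3.0, -3.0, -0.0071]
Squared diffs: [0.5726, 7.8826, 0.0]
Distance = sqrt(8.4552) = 2.9078


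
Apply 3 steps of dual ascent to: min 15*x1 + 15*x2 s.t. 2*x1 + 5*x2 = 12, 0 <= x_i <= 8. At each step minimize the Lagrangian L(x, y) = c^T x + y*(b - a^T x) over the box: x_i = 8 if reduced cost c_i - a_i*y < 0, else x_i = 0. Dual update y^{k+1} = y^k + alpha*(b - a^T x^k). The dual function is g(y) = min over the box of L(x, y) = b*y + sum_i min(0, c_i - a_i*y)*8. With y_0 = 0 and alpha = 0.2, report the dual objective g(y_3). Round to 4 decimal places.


Dual ascent for LP: min 15*x1 + 15*x2, 2*x1 + 5*x2 = 12, 0 <= x_i <= 8
Step 1: y^k = 0.0, reduced costs: (15.0, 15.0)
  x^k = (0.0, 0.0), subgradient = b - a^T x = 12.0
  y^{k+1} = 0.0 + 0.2*12.0 = 2.4
Step 2: y^k = 2.4, reduced costs: (10.2, 3.0)
  x^k = (0.0, 0.0), subgradient = b - a^T x = 12.0
  y^{k+1} = 2.4 + 0.2*12.0 = 4.8
Step 3: y^k = 4.8, reduced costs: (5.4, -9.0)
  x^k = (0.0, 8.0), subgradient = b - a^T x = -28.0
  y^{k+1} = 4.8 + 0.2*-28.0 = -0.8
Dual objective at y_3 = -0.8: reduced costs (16.6, 19.0), box minimizer x = (0.0, 0.0)
g(y_3) = b*y + (c1 - a1*y)*x1 + (c2 - a2*y)*x2 = 12*(-0.8) + 16.6*0.0 + 19.0*0.0 = -9.6 + 0.0 + 0.0 = -9.6


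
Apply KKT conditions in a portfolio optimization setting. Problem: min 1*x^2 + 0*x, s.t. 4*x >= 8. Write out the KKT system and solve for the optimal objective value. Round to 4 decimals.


Step 1: Try lambda = 0 (constraint inactive).
x_unc = 0/(2*1) = 0.0
Check: 4*0.0 = 0.0 < 8 -- violated!
Step 2: Constraint must be active: 4*x = 8
x* = 8/4 = 2.0
lambda = (2*1*2.0 + 0)/4 = 1.0
Step 3: Compute optimal value.
f(x*) = 1*2.0^2 + 0*2.0 = 4.0


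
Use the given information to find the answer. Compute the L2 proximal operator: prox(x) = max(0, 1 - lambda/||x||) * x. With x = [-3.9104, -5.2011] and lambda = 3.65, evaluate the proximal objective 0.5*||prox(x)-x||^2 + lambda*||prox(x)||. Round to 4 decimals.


Step 1: Compute ||x||.
||x|| = 6.5071
Step 2: Compute scaling factor.
scale = max(0, 1 - 3.65/6.5071) = 0.4391
Step 3: prox(x) = [-1.717, -2.2837]
||prox(x)|| = 2.8571
Step 4: Proximal objective.
0.5*||prox-x||^2 = 6.6613
lambda*||prox|| = 10.4284
Total = 17.0898


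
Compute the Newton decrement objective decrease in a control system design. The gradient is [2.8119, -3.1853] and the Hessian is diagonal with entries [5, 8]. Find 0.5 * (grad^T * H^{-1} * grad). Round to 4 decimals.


Step 1: H is diagonal, so H^(-1) * g = [0.5624, -0.3982].
Step 2: g^T H^(-1) g = sum_i g_i^2 / H_ii
  = (2.8119)^2/5 + (-3.1853)^2/8
  = 1.5814 + 1.2683 = 2.8496
Step 3: Objective decrease = 0.5 * g^T H^(-1) g = 1.4248


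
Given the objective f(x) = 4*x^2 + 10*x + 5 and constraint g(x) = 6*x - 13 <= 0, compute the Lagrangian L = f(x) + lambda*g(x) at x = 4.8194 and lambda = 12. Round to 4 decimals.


Step 1: Evaluate f(x).
f(4.8194) = 4*4.8194^2 + 10*4.8194 + 5 = 146.1005
Step 2: Evaluate g(x).
g(4.8194) = 6*4.8194 - 13 = 15.9164
Step 3: Compute Lagrangian.
L = 146.1005 + 12*15.9164 = 337.0973


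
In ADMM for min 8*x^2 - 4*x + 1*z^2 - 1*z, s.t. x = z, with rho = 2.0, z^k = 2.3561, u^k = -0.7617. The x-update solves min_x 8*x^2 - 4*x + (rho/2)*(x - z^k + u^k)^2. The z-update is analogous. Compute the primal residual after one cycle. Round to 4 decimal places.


ADMM iteration with rho = 2.0, z^k = 2.3561, u^k = -0.7617
Step 1: x-update.
Minimize 8*x^2 - 4*x + (2.0/2)*(x - 2.3561 - 0.7617)^2
FOC: (2*8 + 2.0)*x = 4 + 2.0*(2.3561 + 0.7617)
x^{k+1} = 0.5686
Step 2: z-update.
Minimize 1*z^2 - 1*z + (2.0/2)*(0.5686 - z - 0.7617)^2
FOC: (2*1 + 2.0)*z = 1 + 2.0*(0.5686 - 0.7617)
z^{k+1} = 0.1535
Step 3: u-update.
u^{k+1} = -0.7617 + 0.5686 - 0.1535 = -0.3465
Step 4: Primal residual = |0.5686 - 0.1535| = 0.4152


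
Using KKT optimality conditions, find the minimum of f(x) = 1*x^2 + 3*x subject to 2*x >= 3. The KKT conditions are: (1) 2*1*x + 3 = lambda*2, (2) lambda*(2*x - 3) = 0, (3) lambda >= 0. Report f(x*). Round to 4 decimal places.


Step 1: Try lambda = 0 (constraint inactive).
x_unc = -3/(2*1) = -1.5
Check: 2*-1.5 = -3.0 < 3 -- violated!
Step 2: Constraint must be active: 2*x = 3
x* = 3/2 = 1.5
lambda = (2*1*1.5 + 3)/2 = 3.0
Step 3: Compute optimal value.
f(x*) = 1*1.5^2 + 3*1.5 = 6.75


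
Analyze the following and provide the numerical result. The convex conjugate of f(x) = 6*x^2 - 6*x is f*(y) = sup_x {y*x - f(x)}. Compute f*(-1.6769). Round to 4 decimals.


f*(y) = sup_x {y*x - a*x^2 - b*x} = sup_x {(y-b)*x - a*x^2}
FOC: (y - b) - 2a*x = 0 => x* = (y - b)/(2a)
x* = (-1.6769 + 6)/(2*6) = 0.3603
f*(-1.6769) = (y-b)^2/(4a) = (-1.6769 + 6)^2/(4*6)
= 18.6892/24 = 0.7787


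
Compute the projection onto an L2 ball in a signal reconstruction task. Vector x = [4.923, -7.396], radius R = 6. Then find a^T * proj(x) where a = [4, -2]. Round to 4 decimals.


Step 1: Compute ||x|| (intermediates to 6 decimals).
||x|| = sqrt(4.923^2 + (-7.396)^2) = 8.884635
Step 2: Project.
Since ||x|| > R, scale = R/||x|| = 6/8.884635 = 0.675323, proj(x) = scale * x
proj(x) = [3.324615, -4.994689]
Step 3: Dot product.
a^T * proj(x) = 4*3.324615 - 2*(-4.994689) = 23.2878


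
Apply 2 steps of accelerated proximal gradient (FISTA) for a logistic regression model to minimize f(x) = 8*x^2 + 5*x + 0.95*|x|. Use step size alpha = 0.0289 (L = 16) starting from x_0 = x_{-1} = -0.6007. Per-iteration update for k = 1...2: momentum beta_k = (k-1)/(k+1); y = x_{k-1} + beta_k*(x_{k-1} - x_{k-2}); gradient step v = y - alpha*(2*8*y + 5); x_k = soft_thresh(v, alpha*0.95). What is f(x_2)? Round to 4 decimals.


FISTA on f(x) = 8*x^2 + 5*x + 0.95*|x|
L = 16, alpha = 0.0289
Iteration 1: beta = 0.0, y = -0.6007 + 0.0*(-0.6007 + 0.6007) = -0.6007
  grad(y) = -4.6112, v = y - alpha*grad = -0.4674
  prox(v) = soft_thresh(-0.4674, 0.0275) = -0.44
Iteration 2: beta = 0.3333, y = -0.44 + 0.3333*(-0.44 + 0.6007) = -0.3864
  grad(y) = -1.1825, v = y - alpha*grad = -0.3522
  prox(v) = soft_thresh(-0.3522, 0.0275) = -0.3248
f(x_2) = 8*(-0.3248)^2 + 5*(-0.3248) + 0.95*|-0.3248| = -0.4715


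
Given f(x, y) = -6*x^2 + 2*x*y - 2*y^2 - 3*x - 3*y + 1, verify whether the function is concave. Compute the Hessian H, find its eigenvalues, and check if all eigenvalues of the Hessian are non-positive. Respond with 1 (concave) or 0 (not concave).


The Hessian of f(x,y) = -6*x^2 + 2*x*y - 2*y^2 - 3*x - 3*y + 1 is:
H = [[-12, 2], [2, -4]]
Trace = -12 - 4 = -16
Determinant = -12*-4 - (2)^2 = 44
Discriminant = (-16)^2 - 4*44 = 80.0
Eigenvalues: lambda_1 = -12.4721, lambda_2 = -3.5279
The function is concave.

1


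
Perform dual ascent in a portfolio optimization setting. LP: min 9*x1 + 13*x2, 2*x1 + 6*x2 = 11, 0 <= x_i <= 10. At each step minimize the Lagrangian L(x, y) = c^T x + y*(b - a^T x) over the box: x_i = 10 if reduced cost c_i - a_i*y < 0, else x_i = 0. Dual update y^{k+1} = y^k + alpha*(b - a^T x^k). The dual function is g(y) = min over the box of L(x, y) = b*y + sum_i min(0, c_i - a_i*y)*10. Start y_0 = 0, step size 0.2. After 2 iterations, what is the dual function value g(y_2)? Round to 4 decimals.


Dual ascent for LP: min 9*x1 + 13*x2, 2*x1 + 6*x2 = 11, 0 <= x_i <= 10
Step 1: y^k = 0.0, reduced costs: (9.0, 13.0)
  x^k = (0.0, 0.0), subgradient = b - a^T x = 11.0
  y^{k+1} = 0.0 + 0.2*11.0 = 2.2
Step 2: y^k = 2.2, reduced costs: (4.6, -0.2)
  x^k = (0.0, 10.0), subgradient = b - a^T x = -49.0
  y^{k+1} = 2.2 + 0.2*-49.0 = -7.6
Dual objective at y_2 = -7.6: reduced costs (24.2, 58.6), box minimizer x = (0.0, 0.0)
g(y_2) = b*y + (c1 - a1*y)*x1 + (c2 - a2*y)*x2 = 11*(-7.6) + 24.2*0.0 + 58.6*0.0 = -83.6 + 0.0 + 0.0 = -83.6


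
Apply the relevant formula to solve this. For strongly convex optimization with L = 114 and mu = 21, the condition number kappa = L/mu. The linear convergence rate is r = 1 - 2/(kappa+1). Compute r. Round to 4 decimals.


Step 1: Compute the condition number.
kappa = L/mu = 114/21 = 5.4286
Step 2: Compute the convergence rate.
r = 1 - 2/(kappa + 1) = 1 - 2*mu/(L + mu) = (L - mu)/(L + mu) = 93/135 = 0.6889


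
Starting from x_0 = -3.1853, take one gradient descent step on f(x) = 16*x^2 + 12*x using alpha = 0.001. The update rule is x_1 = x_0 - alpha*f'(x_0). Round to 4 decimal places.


We compute the gradient at x_0 and apply the update.
f'(x) = 32*x + 12
f'(-3.1853) = 32*-3.1853 + 12 = -89.9296
x_1 = -3.1853 - 0.001*-89.9296 = -3.0954


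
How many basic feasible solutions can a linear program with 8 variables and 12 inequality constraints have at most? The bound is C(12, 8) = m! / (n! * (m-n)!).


Each vertex corresponds to some choice of n active constraints out of m, so the number of vertices is at most C(m, n) = m! / (n!(m-n)!).
m = 12, n = 8
Numerator: 12 * 11 * 10 * 9 * 8 * 7 * 6 * 5
Denominator: 8! = 40320
C(12, 8) = 495


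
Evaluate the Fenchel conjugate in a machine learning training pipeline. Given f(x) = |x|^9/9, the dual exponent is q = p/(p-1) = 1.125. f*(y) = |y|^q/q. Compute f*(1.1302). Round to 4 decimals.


The conjugate exponent q satisfies 1/p + 1/q = 1.
p = 9, so q = 9/(9 - 1) = 1.125
|y|^q = 1.1302^1.125 = 1.1476
f*(1.1302) = 1.1476 / 1.125 = 1.0201


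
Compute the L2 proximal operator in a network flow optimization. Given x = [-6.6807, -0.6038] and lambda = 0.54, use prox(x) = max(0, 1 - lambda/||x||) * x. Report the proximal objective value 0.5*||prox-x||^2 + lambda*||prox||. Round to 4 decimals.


Step 1: Compute ||x||.
||x|| = 6.7079
Step 2: Compute scaling factor.
scale = max(0, 1 - 0.54/6.7079) = 0.9195
Step 3: prox(x) = [-6.1429, -0.5552]
||prox(x)|| = 6.1679
Step 4: Proximal objective.
0.5*||prox-x||^2 = 0.1458
lambda*||prox|| = 3.3307
Total = 3.4765


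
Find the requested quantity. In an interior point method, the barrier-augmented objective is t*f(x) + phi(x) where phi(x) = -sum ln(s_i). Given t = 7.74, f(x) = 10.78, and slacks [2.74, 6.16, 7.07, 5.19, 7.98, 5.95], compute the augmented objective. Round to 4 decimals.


Step 1: Compute log-barrier.
ln values: [1.008, 1.8181, 1.9559, 1.6467, 2.0769, 1.7834]
phi = -(1.008 + 1.8181 + 1.9559 + 1.6467 + 2.0769 + 1.7834) = -10.289
Step 2: Compute augmented objective.
t*f(x) = 7.74*10.78 = 83.4372
Total = 83.4372 - 10.289 = 73.1482


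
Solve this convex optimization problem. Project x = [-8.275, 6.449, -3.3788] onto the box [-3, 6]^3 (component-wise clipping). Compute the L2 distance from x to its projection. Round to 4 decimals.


Project each component onto [-3, 6].
clip(-8.275) = -3.0, clip(6.449) = 6.0, clip(-3.3788) = -3.0
Projection = [-3.0, 6.0, -3.0]
Squared diffs: [27.8256, 0.2016, 0.1435]
Distance = sqrt(28.1707) = 5.3076


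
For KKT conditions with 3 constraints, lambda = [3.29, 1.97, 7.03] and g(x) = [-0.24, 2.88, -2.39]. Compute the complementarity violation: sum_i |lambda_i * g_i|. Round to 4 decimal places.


KKT complementary slackness check:
lambda_1 * g_1 = 3.29 * -0.24 = -0.7896
lambda_2 * g_2 = 1.97 * 2.88 = 5.6736
lambda_3 * g_3 = 7.03 * -2.39 = -16.8017
Total violation = 0.7896 + 5.6736 + 16.8017 = 23.2649


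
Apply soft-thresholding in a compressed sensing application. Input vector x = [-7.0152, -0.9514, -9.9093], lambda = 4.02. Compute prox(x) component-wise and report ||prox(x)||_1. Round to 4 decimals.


Soft-thresholding with lambda = 4.02:
prox(-7.0152) = sign(-7.0152)*max(|-7.0152| - 4.02, 0) = -2.9952
prox(-0.9514) = sign(-0.9514)*max(|-0.9514| - 4.02, 0) = 0.0
prox(-9.9093) = sign(-9.9093)*max(|-9.9093| - 4.02, 0) = -5.8893
prox(x) = [-2.9952, 0.0, -5.8893]
||prox(x)||_1 = 2.9952 + 0.0 + 5.8893 = 8.8845


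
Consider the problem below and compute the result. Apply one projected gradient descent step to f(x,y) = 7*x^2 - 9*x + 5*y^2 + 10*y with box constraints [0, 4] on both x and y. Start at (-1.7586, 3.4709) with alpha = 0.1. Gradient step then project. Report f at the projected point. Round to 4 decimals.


Step 1: Compute gradient at (-1.7586, 3.4709).
grad_x = 2*7*-1.7586 - 9 = -33.6204
grad_y = 2*5*3.4709 + 10 = 44.709
Step 2: Gradient step.
x_raw = -1.7586 - 0.1*-33.6204 = 1.6034
y_raw = 3.4709 - 0.1*44.709 = -1.0
Step 3: Project onto [0, 4].
x_proj = clip(1.6034) = 1.6034
y_proj = clip(-1.0) = 0.0
Step 4: Evaluate f.
f(1.6034, 0.0) = 3.5662


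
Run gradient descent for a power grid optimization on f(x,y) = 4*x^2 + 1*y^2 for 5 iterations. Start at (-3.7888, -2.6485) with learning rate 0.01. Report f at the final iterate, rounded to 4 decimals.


Gradient descent on f(x,y) = 4*x^2 + 1*y^2.
Starting point: (-3.7888, -2.6485), alpha = 0.01
Step 1: grad_x = 2*4*-3.7888 = -30.3104, grad_y = 2*1*-2.6485 = -5.297
  x_1 = -3.7888 - 0.01*-30.3104 = -3.4857
  y_1 = -2.6485 - 0.01*-5.297 = -2.5955
Step 2: grad_x = 2*4*-3.4857 = -27.8856, grad_y = 2*1*-2.5955 = -5.1911
  x_2 = -3.4857 - 0.01*-27.8856 = -3.2068
  y_2 = -2.5955 - 0.01*-5.1911 = -2.5436
Step 3: grad_x = 2*4*-3.2068 = -25.6547, grad_y = 2*1*-2.5436 = -5.0872
  x_3 = -3.2068 - 0.01*-25.6547 = -2.9503
  y_3 = -2.5436 - 0.01*-5.0872 = -2.4927
Step 4: grad_x = 2*4*-2.9503 = -23.6023, grad_y = 2*1*-2.4927 = -4.9855
  x_4 = -2.9503 - 0.01*-23.6023 = -2.7143
  y_4 = -2.4927 - 0.01*-4.9855 = -2.4429
Step 5: grad_x = 2*4*-2.7143 = -21.7142, grad_y = 2*1*-2.4429 = -4.8858
  x_5 = -2.7143 - 0.01*-21.7142 = -2.4971
  y_5 = -2.4429 - 0.01*-4.8858 = -2.394
f(-2.4971, -2.394) = 4*(-2.4971)^2 + 1*(-2.394)^2 = 30.674


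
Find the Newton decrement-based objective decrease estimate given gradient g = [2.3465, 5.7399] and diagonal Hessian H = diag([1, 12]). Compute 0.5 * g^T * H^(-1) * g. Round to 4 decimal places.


Step 1: H is diagonal, so H^(-1) * g = [2.3465, 0.4783].
Step 2: g^T H^(-1) g = sum_i g_i^2 / H_ii
  = (2.3465)^2/1 + (5.7399)^2/12
  = 5.5061 + 2.7455 = 8.2516
Step 3: Objective decrease = 0.5 * g^T H^(-1) g = 4.1258


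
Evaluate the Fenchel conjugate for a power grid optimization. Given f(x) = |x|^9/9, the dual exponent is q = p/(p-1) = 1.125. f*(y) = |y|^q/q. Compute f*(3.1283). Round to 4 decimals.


The conjugate exponent q satisfies 1/p + 1/q = 1.
p = 9, so q = 9/(9 - 1) = 1.125
|y|^q = 3.1283^1.125 = 3.6076
f*(3.1283) = 3.6076 / 1.125 = 3.2068


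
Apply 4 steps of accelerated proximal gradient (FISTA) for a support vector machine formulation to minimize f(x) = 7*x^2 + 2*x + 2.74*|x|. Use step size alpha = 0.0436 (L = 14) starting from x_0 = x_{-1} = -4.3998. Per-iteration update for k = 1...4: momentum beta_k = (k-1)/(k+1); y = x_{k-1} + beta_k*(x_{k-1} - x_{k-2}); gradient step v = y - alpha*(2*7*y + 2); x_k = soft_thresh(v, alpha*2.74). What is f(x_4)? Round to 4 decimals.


FISTA on f(x) = 7*x^2 + 2*x + 2.74*|x|
L = 14, alpha = 0.0436
Iteration 1: beta = 0.0, y = -4.3998 + 0.0*(-4.3998 + 4.3998) = -4.3998
  grad(y) = -59.5972, v = y - alpha*grad = -1.8014
  prox(v) = soft_thresh(-1.8014, 0.1195) = -1.6819
Iteration 2: beta = 0.3333, y = -1.6819 + 0.3333*(-1.6819 + 4.3998) = -0.7759
  grad(y) = -8.863, v = y - alpha*grad = -0.3895
  prox(v) = soft_thresh(-0.3895, 0.1195) = -0.27
Iteration 3: beta = 0.5, y = -0.27 + 0.5*(-0.27 + 1.6819) = 0.4359
  grad(y) = 8.1025, v = y - alpha*grad = 0.0826
  prox(v) = soft_thresh(0.0826, 0.1195) = 0.0
Iteration 4: beta = 0.6, y = 0.0 + 0.6*(0.0 + 0.27) = 0.162
  grad(y) = 4.2683, v = y - alpha*grad = -0.0241
  prox(v) = soft_thresh(-0.0241, 0.1195) = 0.0
f(x_4) = 7*0.0^2 + 2*0.0 + 2.74*|0.0| = 0.0


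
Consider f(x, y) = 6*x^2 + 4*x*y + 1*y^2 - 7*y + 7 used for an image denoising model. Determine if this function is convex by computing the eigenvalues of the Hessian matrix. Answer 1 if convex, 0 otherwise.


The Hessian of f(x,y) = 6*x^2 + 4*x*y + 1*y^2 - 7*y + 7 is:
H = [[12, 4], [4, 2]]
Trace = 12 + 2 = 14
Determinant = 12*2 - (4)^2 = 8
Discriminant = (14)^2 - 4*8 = 164.0
Eigenvalues: lambda_1 = 0.5969, lambda_2 = 13.4031
The function is convex.

1


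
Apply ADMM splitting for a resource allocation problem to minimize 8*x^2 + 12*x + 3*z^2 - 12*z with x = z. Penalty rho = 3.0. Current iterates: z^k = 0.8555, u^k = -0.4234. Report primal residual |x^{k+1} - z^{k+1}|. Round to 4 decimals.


ADMM iteration with rho = 3.0, z^k = 0.8555, u^k = -0.4234
Step 1: x-update.
Minimize 8*x^2 + 12*x + (3.0/2)*(x - 0.8555 - 0.4234)^2
FOC: (2*8 + 3.0)*x = -12 + 3.0*(0.8555 + 0.4234)
x^{k+1} = -0.4296
Step 2: z-update.
Minimize 3*z^2 - 12*z + (3.0/2)*(-0.4296 - z - 0.4234)^2
FOC: (2*3 + 3.0)*z = 12 + 3.0*(-0.4296 - 0.4234)
z^{k+1} = 1.049
Step 3: u-update.
u^{k+1} = -0.4234 - 0.4296 - 1.049 = -1.902
Step 4: Primal residual = |-0.4296 - 1.049| = 1.4786


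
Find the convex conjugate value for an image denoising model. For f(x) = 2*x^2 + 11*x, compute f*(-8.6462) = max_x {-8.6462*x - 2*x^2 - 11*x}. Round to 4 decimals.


f*(y) = sup_x {y*x - a*x^2 - b*x} = sup_x {(y-b)*x - a*x^2}
FOC: (y - b) - 2a*x = 0 => x* = (y - b)/(2a)
x* = (-8.6462 - 11)/(2*2) = -4.9116
f*(-8.6462) = (y-b)^2/(4a) = (-8.6462 - 11)^2/(4*2)
= 385.9732/8 = 48.2466


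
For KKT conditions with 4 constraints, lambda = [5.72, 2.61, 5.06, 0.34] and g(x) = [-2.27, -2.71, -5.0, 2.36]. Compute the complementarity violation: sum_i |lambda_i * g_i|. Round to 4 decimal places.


KKT complementary slackness check:
lambda_1 * g_1 = 5.72 * -2.27 = -12.9844
lambda_2 * g_2 = 2.61 * -2.71 = -7.0731
lambda_3 * g_3 = 5.06 * -5.0 = -25.3
lambda_4 * g_4 = 0.34 * 2.36 = 0.8024
Total violation = 12.9844 + 7.0731 + 25.3 + 0.8024 = 46.1599


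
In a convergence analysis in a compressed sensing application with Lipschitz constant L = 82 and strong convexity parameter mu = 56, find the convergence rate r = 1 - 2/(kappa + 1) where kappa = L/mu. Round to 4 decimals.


Step 1: Compute the condition number.
kappa = L/mu = 82/56 = 1.4643
Step 2: Compute the convergence rate.
r = 1 - 2/(kappa + 1) = 1 - 2*mu/(L + mu) = (L - mu)/(L + mu) = 26/138 = 0.1884


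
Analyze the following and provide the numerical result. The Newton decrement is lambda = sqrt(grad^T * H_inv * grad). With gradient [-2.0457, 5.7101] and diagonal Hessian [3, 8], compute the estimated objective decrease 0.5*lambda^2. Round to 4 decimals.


Step 1: H is diagonal, so H^(-1) * g = [-0.6819, 0.7138].
Step 2: g^T H^(-1) g = sum_i g_i^2 / H_ii
  = (-2.0457)^2/3 + (5.7101)^2/8
  = 1.395 + 4.0757 = 5.4706
Step 3: Objective decrease = 0.5 * g^T H^(-1) g = 2.7353


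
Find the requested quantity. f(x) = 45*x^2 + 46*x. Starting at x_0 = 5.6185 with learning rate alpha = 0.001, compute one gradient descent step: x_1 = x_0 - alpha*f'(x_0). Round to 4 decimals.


We compute the gradient at x_0 and apply the update.
f'(x) = 90*x + 46
f'(5.6185) = 90*5.6185 + 46 = 551.665
x_1 = 5.6185 - 0.001*551.665 = 5.0668


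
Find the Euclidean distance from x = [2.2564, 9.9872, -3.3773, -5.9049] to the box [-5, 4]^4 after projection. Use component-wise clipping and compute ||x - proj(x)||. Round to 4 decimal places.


Project each component onto [-5, 4].
clip(2.2564) = 2.2564, clip(9.9872) = 4.0, clip(-3.3773) = -3.3773, clip(-5.9049) = -5.0
Projection = [2.2564, 4.0, -3.3773, -5.0]
Squared diffs: [0.0, 35.8466, 0.0, 0.8188]
Distance = sqrt(36.6654) = 6.0552


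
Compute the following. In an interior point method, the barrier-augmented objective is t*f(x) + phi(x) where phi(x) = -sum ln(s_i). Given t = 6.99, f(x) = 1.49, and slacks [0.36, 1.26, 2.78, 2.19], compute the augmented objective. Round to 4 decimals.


Step 1: Compute log-barrier.
ln values: [-1.0217, 0.2311, 1.0225, 0.7839]
phi = -(-1.0217 + 0.2311 + 1.0225 + 0.7839) = -1.0158
Step 2: Compute augmented objective.
t*f(x) = 6.99*1.49 = 10.4151
Total = 10.4151 - 1.0158 = 9.3993


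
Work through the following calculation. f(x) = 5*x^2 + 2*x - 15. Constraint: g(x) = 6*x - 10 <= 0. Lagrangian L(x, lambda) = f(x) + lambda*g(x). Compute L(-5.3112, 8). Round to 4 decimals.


Step 1: Evaluate f(x).
f(-5.3112) = 5*(-5.3112)^2 + 2*(-5.3112) - 15 = 115.4218
Step 2: Evaluate g(x).
g(-5.3112) = 6*-5.3112 - 10 = -41.8672
Step 3: Compute Lagrangian.
L = 115.4218 + 8*-41.8672 = -219.5158


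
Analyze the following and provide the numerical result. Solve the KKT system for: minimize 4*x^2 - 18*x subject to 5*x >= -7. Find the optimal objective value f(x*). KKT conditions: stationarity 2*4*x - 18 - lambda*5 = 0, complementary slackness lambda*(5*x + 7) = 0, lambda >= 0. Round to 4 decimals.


Step 1: Try lambda = 0 (constraint inactive).
Stationarity: 2*4*x - 18 = 0
x* = 18/(2*4) = 2.25
Check constraint: 5*2.25 = 11.25 >= -7 -- satisfied.
Step 2: Compute optimal value.
f(x*) = 4*2.25^2 - 18*2.25 = -20.25


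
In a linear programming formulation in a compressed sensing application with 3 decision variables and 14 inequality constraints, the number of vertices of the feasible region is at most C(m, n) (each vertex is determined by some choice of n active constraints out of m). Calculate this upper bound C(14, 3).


Each vertex corresponds to some choice of n active constraints out of m, so the number of vertices is at most C(m, n) = m! / (n!(m-n)!).
m = 14, n = 3
Numerator: 14 * 13 * 12
Denominator: 3! = 6
C(14, 3) = 364
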